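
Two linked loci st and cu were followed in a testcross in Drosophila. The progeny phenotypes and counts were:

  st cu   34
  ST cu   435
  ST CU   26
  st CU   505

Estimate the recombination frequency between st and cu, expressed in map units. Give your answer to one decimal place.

6.0 map units

The two most frequent classes, ST cu (435) and st CU (505), are the parental types, so the F1 was ST cu / st CU.
The recombinant classes are ST CU and st cu: 26 + 34 = 60.
Recombination frequency = 60/1000 = 0.0600 ≈ 6.0%, i.e. 6.0 map units.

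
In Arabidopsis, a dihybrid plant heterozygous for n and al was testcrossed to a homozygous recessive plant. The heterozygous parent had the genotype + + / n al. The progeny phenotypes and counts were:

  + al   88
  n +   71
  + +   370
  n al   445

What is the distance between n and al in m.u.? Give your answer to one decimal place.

16.3 m.u.

The recombinant classes are + al and n +: 88 + 71 = 159.
Recombination frequency = 159/974 = 0.1632 ≈ 16.3%, i.e. 16.3 m.u.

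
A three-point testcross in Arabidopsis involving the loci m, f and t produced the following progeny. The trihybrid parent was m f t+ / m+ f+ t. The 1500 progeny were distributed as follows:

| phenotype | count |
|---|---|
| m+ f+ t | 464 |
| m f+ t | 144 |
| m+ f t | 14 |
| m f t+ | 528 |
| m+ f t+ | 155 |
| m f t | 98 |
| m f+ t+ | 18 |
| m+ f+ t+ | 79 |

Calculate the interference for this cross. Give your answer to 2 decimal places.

The two rarest classes, m f+ t+ and m+ f t, are the double crossovers. Comparing them with the parentals, only the f allele has switched, so f is the middle locus and the order is m – f – t.
m–f: (299 + 32)/1500 = 0.2207; f–t: (177 + 32)/1500 = 0.1393.
Expected DCO frequency = 0.2207 × 0.1393 ≈ 0.03074; observed = 32/1500 ≈ 0.02133.
Coefficient of coincidence = 0.02133/0.03074 ≈ 0.69; interference = 1 − 0.69 = 0.31.

0.31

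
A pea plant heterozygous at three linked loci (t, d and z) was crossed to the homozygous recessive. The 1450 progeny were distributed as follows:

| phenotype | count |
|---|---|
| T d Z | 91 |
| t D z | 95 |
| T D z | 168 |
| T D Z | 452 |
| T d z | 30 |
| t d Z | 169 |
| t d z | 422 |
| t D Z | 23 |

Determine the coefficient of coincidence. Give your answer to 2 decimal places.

The two most frequent reciprocal classes, t d z and T D Z, are the parental types, so the F1 was t d z / T D Z.
The two rarest classes, T d z and t D Z, are the double crossovers. Comparing them with the parentals, only the t allele has switched, so t is the middle locus and the order is z – t – d.
z–t: (337 + 53)/1450 = 0.2690; t–d: (186 + 53)/1450 = 0.1648.
Expected DCO frequency = 0.2690 × 0.1648 ≈ 0.04433; observed = 53/1450 ≈ 0.03655.
Coefficient of coincidence = 0.03655/0.04433 ≈ 0.82.

0.82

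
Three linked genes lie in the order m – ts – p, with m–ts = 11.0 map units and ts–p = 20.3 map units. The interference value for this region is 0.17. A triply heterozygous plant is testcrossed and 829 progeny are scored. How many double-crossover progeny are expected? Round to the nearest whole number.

Map distances give recombination frequencies of 0.110 and 0.203 for the two intervals.
With interference 0.17 (so coincidence = 0.83), expected double-crossover frequency = 0.110 × 0.203 × 0.83 = 0.01853.
Expected number = 0.01853 × 829 = 15.36 ≈ 15.

15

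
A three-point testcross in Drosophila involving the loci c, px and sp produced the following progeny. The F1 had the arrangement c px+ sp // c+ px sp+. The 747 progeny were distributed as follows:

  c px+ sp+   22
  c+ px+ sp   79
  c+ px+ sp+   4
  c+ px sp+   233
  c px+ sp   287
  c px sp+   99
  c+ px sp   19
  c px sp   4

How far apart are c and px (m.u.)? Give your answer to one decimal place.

24.9 m.u.

The two rarest classes, c px sp and c+ px+ sp+, are the double crossovers. Comparing them with the parentals, only the px allele has switched, so px is the middle locus and the order is c – px – sp.
Crossovers in the c–px interval produce the single-crossover classes c+ px+ sp and c px sp+ (79 + 99 = 178) plus the double crossovers (8).
RF(c–px) = (178 + 8) / 747 = 186/747 = 0.2490 → 24.9 m.u.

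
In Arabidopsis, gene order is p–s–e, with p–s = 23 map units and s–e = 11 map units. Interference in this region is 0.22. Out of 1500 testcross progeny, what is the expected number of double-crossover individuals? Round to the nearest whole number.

30

Map distances give recombination frequencies of 0.230 and 0.110 for the two intervals.
With interference 0.22 (so coincidence = 0.78), expected double-crossover frequency = 0.230 × 0.110 × 0.78 = 0.01973.
Expected number = 0.01973 × 1500 = 29.60 ≈ 30.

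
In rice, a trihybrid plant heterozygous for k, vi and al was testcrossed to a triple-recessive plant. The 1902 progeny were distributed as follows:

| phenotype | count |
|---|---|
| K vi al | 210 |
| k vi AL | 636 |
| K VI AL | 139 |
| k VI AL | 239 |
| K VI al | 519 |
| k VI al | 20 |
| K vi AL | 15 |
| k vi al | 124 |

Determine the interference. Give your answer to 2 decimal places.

The two most frequent reciprocal classes, k vi AL and K VI al, are the parental types, so the F1 was k vi AL / K VI al.
The two rarest classes, K vi AL and k VI al, are the double crossovers. Comparing them with the parentals, only the k allele has switched, so k is the middle locus and the order is vi – k – al.
vi–k: (449 + 35)/1902 = 0.2545; k–al: (263 + 35)/1902 = 0.1567.
Expected DCO frequency = 0.2545 × 0.1567 ≈ 0.03988; observed = 35/1902 ≈ 0.01840.
Coefficient of coincidence = 0.01840/0.03988 ≈ 0.46; interference = 1 − 0.46 = 0.54.

0.54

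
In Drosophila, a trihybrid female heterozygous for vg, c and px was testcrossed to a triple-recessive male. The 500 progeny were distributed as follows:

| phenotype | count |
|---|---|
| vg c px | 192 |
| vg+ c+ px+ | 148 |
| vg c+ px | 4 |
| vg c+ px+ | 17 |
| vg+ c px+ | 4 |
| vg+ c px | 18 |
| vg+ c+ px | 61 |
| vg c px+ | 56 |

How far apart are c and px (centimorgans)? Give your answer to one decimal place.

25.0 centimorgans

The two most frequent reciprocal classes, vg+ c+ px+ and vg c px, are the parental types, so the F1 was vg+ c+ px+ / vg c px.
The two rarest classes, vg+ c px+ and vg c+ px, are the double crossovers. Comparing them with the parentals, only the c allele has switched, so c is the middle locus and the order is vg – c – px.
Crossovers in the c–px interval produce the single-crossover classes vg+ c+ px and vg c px+ (61 + 56 = 117) plus the double crossovers (8).
RF(c–px) = (117 + 8) / 500 = 125/500 = 0.2500 → 25.0 centimorgans.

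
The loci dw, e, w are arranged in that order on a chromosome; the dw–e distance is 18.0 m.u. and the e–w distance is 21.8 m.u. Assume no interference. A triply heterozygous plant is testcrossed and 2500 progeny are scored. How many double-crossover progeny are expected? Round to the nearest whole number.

98

Map distances give recombination frequencies of 0.180 and 0.218 for the two intervals.
With no interference, expected double-crossover frequency = 0.180 × 0.218 = 0.03924.
Expected number = 0.03924 × 2500 = 98.10 ≈ 98.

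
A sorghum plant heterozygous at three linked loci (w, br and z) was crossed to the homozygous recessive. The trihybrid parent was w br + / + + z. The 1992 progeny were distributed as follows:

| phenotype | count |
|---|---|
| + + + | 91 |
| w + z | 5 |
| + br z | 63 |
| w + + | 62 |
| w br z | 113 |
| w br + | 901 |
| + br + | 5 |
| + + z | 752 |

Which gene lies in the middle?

w

The two rarest classes, + br + and w + z, are the double crossovers. Comparing them with the parentals, only the w allele has switched, so w is the middle locus and the order is z – w – br.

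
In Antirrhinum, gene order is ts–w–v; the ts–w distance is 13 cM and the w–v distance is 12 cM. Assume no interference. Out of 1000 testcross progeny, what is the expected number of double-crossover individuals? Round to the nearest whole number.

16

Map distances give recombination frequencies of 0.130 and 0.120 for the two intervals.
With no interference, expected double-crossover frequency = 0.130 × 0.120 = 0.01560.
Expected number = 0.01560 × 1000 = 15.60 ≈ 16.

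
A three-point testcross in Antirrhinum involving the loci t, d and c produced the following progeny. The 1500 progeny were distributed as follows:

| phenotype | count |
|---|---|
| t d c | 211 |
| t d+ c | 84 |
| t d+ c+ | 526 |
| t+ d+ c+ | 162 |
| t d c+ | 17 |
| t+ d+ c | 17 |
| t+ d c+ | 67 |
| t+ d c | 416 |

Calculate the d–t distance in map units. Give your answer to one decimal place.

The two most frequent reciprocal classes, t d+ c+ and t+ d c, are the parental types, so the F1 was t d+ c+ / t+ d c.
The two rarest classes, t d c+ and t+ d+ c, are the double crossovers. Comparing them with the parentals, only the d allele has switched, so d is the middle locus and the order is c – d – t.
Crossovers in the d–t interval produce the single-crossover classes t+ d+ c+ and t d c (162 + 211 = 373) plus the double crossovers (34).
RF(d–t) = (373 + 34) / 1500 = 407/1500 = 0.2713 → 27.1 map units.

27.1 map units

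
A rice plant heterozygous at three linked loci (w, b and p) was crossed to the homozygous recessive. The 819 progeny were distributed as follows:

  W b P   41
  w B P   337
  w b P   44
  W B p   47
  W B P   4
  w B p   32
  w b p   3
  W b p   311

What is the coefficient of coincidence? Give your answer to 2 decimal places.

The two most frequent reciprocal classes, w B P and W b p, are the parental types, so the F1 was w B P / W b p.
The two rarest classes, W B P and w b p, are the double crossovers. Comparing them with the parentals, only the w allele has switched, so w is the middle locus and the order is p – w – b.
p–w: (73 + 7)/819 = 0.0977; w–b: (91 + 7)/819 = 0.1197.
Expected DCO frequency = 0.0977 × 0.1197 ≈ 0.01169; observed = 7/819 ≈ 0.00855.
Coefficient of coincidence = 0.00855/0.01169 ≈ 0.73.

0.73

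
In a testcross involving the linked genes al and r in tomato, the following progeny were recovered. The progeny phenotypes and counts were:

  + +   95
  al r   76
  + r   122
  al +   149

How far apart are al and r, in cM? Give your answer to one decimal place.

The two most frequent classes, + r (122) and al + (149), are the parental types, so the F1 was + r / al +.
The recombinant classes are + + and al r: 95 + 76 = 171.
Recombination frequency = 171/442 = 0.3869 ≈ 38.7%, i.e. 38.7 cM.

38.7 cM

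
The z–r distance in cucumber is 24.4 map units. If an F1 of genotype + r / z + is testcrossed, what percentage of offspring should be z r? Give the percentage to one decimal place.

A map distance of 24.4 map units corresponds to a recombination frequency of 0.244.
The F1 is + r / z +, so z r is a recombinant gamete class with expected frequency r/2 = 0.244/2 = 0.1220.
That is 0.1220 = 12.2% of the progeny.

12.2%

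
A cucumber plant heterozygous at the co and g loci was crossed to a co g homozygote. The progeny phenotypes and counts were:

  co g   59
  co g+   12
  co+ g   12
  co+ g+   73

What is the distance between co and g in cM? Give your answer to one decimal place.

15.4 cM

The two most frequent classes, co+ g+ (73) and co g (59), are the parental types, so the F1 was co+ g+ / co g.
The recombinant classes are co+ g and co g+: 12 + 12 = 24.
Recombination frequency = 24/156 = 0.1538 ≈ 15.4%, i.e. 15.4 cM.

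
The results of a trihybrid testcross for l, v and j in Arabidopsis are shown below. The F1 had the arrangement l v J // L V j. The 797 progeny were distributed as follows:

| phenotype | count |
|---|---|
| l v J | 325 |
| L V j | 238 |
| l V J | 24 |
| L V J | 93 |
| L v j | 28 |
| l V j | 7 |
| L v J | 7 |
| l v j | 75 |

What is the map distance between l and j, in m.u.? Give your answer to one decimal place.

22.8 m.u.

The two rarest classes, L v J and l V j, are the double crossovers. Comparing them with the parentals, only the l allele has switched, so l is the middle locus and the order is v – l – j.
Crossovers in the l–j interval produce the single-crossover classes l v j and L V J (75 + 93 = 168) plus the double crossovers (14).
RF(l–j) = (168 + 14) / 797 = 182/797 = 0.2284 → 22.8 m.u.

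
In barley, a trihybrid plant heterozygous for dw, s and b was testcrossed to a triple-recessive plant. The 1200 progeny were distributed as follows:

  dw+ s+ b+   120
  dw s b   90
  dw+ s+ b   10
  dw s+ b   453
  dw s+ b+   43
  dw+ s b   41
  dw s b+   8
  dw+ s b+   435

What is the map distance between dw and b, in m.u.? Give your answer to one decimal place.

The two most frequent reciprocal classes, dw s+ b and dw+ s b+, are the parental types, so the F1 was dw s+ b / dw+ s b+.
The two rarest classes, dw+ s+ b and dw s b+, are the double crossovers. Comparing them with the parentals, only the dw allele has switched, so dw is the middle locus and the order is s – dw – b.
Crossovers in the dw–b interval produce the single-crossover classes dw s+ b+ and dw+ s b (43 + 41 = 84) plus the double crossovers (18).
RF(dw–b) = (84 + 18) / 1200 = 102/1200 = 0.0850 → 8.5 m.u.

8.5 m.u.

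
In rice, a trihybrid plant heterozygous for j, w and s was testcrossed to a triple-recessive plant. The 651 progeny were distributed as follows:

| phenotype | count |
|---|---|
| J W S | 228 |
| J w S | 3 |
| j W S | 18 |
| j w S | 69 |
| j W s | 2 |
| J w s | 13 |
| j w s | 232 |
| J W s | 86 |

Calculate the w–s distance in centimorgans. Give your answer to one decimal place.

The two most frequent reciprocal classes, j w s and J W S, are the parental types, so the F1 was j w s / J W S.
The two rarest classes, j W s and J w S, are the double crossovers. Comparing them with the parentals, only the w allele has switched, so w is the middle locus and the order is s – w – j.
Crossovers in the s–w interval produce the single-crossover classes j w S and J W s (69 + 86 = 155) plus the double crossovers (5).
RF(s–w) = (155 + 5) / 651 = 160/651 = 0.2458 → 24.6 centimorgans.

24.6 centimorgans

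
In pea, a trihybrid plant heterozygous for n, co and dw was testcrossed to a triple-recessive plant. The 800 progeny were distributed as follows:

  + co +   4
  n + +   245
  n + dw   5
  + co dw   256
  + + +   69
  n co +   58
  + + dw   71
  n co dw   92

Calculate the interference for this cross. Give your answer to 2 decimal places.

The two most frequent reciprocal classes, + co dw and n + +, are the parental types, so the F1 was + co dw / n + +.
The two rarest classes, + co + and n + dw, are the double crossovers. Comparing them with the parentals, only the dw allele has switched, so dw is the middle locus and the order is n – dw – co.
n–dw: (161 + 9)/800 = 0.2125; dw–co: (129 + 9)/800 = 0.1725.
Expected DCO frequency = 0.2125 × 0.1725 ≈ 0.03666; observed = 9/800 ≈ 0.01125.
Coefficient of coincidence = 0.01125/0.03666 ≈ 0.31; interference = 1 − 0.31 = 0.69.

0.69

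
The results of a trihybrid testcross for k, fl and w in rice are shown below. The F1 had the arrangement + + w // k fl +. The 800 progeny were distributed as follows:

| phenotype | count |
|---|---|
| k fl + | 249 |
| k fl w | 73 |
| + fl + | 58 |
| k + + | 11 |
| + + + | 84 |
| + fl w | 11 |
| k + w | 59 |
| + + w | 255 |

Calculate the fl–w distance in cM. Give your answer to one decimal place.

22.4 cM

The two rarest classes, + fl w and k + +, are the double crossovers. Comparing them with the parentals, only the fl allele has switched, so fl is the middle locus and the order is k – fl – w.
Crossovers in the fl–w interval produce the single-crossover classes + + + and k fl w (84 + 73 = 157) plus the double crossovers (22).
RF(fl–w) = (157 + 22) / 800 = 179/800 = 0.2238 → 22.4 cM.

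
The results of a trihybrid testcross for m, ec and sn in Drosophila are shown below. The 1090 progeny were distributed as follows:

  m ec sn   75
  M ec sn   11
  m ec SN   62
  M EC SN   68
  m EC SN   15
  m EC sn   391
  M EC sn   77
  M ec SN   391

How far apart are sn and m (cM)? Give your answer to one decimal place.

The two most frequent reciprocal classes, M ec SN and m EC sn, are the parental types, so the F1 was M ec SN / m EC sn.
The two rarest classes, M ec sn and m EC SN, are the double crossovers. Comparing them with the parentals, only the sn allele has switched, so sn is the middle locus and the order is ec – sn – m.
Crossovers in the sn–m interval produce the single-crossover classes m ec SN and M EC sn (62 + 77 = 139) plus the double crossovers (26).
RF(sn–m) = (139 + 26) / 1090 = 165/1090 = 0.1514 → 15.1 cM.

15.1 cM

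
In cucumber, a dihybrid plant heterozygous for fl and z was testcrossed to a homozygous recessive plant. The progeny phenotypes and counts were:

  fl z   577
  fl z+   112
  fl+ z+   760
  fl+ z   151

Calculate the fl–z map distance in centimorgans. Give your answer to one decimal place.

The two most frequent classes, fl+ z+ (760) and fl z (577), are the parental types, so the F1 was fl+ z+ / fl z.
The recombinant classes are fl+ z and fl z+: 151 + 112 = 263.
Recombination frequency = 263/1600 = 0.1644 ≈ 16.4%, i.e. 16.4 centimorgans.

16.4 centimorgans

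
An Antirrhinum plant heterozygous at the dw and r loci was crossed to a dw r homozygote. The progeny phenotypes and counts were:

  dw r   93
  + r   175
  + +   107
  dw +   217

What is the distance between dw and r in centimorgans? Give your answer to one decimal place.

The two most frequent classes, + r (175) and dw + (217), are the parental types, so the F1 was + r / dw +.
The recombinant classes are + + and dw r: 107 + 93 = 200.
Recombination frequency = 200/592 = 0.3378 ≈ 33.8%, i.e. 33.8 centimorgans.

33.8 centimorgans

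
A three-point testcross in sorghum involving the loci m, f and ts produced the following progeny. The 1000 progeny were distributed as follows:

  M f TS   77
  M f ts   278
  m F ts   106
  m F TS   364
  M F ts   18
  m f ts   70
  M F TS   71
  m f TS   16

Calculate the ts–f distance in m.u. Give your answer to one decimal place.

The two most frequent reciprocal classes, m F TS and M f ts, are the parental types, so the F1 was m F TS / M f ts.
The two rarest classes, m f TS and M F ts, are the double crossovers. Comparing them with the parentals, only the f allele has switched, so f is the middle locus and the order is ts – f – m.
Crossovers in the ts–f interval produce the single-crossover classes m F ts and M f TS (106 + 77 = 183) plus the double crossovers (34).
RF(ts–f) = (183 + 34) / 1000 = 217/1000 = 0.2170 → 21.7 m.u.

21.7 m.u.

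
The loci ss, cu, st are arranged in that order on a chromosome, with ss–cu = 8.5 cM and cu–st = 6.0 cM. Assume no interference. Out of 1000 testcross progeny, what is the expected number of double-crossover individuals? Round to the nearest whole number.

5

Map distances give recombination frequencies of 0.085 and 0.060 for the two intervals.
With no interference, expected double-crossover frequency = 0.085 × 0.060 = 0.00510.
Expected number = 0.00510 × 1000 = 5.10 ≈ 5.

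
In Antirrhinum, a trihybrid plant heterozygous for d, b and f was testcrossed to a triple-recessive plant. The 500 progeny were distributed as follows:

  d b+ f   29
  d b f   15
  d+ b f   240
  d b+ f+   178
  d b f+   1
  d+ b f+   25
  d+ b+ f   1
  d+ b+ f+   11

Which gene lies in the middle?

b

The two most frequent reciprocal classes, d b+ f+ and d+ b f, are the parental types, so the F1 was d b+ f+ / d+ b f.
The two rarest classes, d b f+ and d+ b+ f, are the double crossovers. Comparing them with the parentals, only the b allele has switched, so b is the middle locus and the order is d – b – f.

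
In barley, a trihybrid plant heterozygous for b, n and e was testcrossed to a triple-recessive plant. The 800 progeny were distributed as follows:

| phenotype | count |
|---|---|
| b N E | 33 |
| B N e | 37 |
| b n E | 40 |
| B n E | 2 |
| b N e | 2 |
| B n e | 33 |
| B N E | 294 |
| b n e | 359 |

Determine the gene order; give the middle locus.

n

The two most frequent reciprocal classes, b n e and B N E, are the parental types, so the F1 was b n e / B N E.
The two rarest classes, b N e and B n E, are the double crossovers. Comparing them with the parentals, only the n allele has switched, so n is the middle locus and the order is e – n – b.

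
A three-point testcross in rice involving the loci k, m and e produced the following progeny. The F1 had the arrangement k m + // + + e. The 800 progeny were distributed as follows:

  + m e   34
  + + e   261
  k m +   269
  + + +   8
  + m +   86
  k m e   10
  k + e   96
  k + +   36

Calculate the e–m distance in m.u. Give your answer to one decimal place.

11.0 m.u.

The two rarest classes, k m e and + + +, are the double crossovers. Comparing them with the parentals, only the e allele has switched, so e is the middle locus and the order is k – e – m.
Crossovers in the e–m interval produce the single-crossover classes k + + and + m e (36 + 34 = 70) plus the double crossovers (18).
RF(e–m) = (70 + 18) / 800 = 88/800 = 0.1100 → 11.0 m.u.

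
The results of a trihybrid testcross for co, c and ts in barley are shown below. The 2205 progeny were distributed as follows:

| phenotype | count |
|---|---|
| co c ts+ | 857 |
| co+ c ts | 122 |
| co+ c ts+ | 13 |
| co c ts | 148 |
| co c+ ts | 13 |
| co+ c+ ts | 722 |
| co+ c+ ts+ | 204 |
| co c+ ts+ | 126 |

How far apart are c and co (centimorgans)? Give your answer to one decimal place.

The two most frequent reciprocal classes, co+ c+ ts and co c ts+, are the parental types, so the F1 was co+ c+ ts / co c ts+.
The two rarest classes, co c+ ts and co+ c ts+, are the double crossovers. Comparing them with the parentals, only the co allele has switched, so co is the middle locus and the order is ts – co – c.
Crossovers in the co–c interval produce the single-crossover classes co+ c ts and co c+ ts+ (122 + 126 = 248) plus the double crossovers (26).
RF(co–c) = (248 + 26) / 2205 = 274/2205 = 0.1243 → 12.4 centimorgans.

12.4 centimorgans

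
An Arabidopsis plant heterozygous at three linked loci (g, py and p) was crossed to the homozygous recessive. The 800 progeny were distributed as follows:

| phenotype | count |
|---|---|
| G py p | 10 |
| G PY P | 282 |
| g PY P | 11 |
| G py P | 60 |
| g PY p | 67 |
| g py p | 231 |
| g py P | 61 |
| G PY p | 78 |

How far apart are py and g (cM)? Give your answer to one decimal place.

18.5 cM

The two most frequent reciprocal classes, G PY P and g py p, are the parental types, so the F1 was G PY P / g py p.
The two rarest classes, g PY P and G py p, are the double crossovers. Comparing them with the parentals, only the g allele has switched, so g is the middle locus and the order is py – g – p.
Crossovers in the py–g interval produce the single-crossover classes G py P and g PY p (60 + 67 = 127) plus the double crossovers (21).
RF(py–g) = (127 + 21) / 800 = 148/800 = 0.1850 → 18.5 cM.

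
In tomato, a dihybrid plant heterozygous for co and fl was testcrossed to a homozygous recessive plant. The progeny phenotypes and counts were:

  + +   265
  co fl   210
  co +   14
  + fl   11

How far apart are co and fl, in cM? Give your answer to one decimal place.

5.0 cM

The two most frequent classes, + + (265) and co fl (210), are the parental types, so the F1 was + + / co fl.
The recombinant classes are + fl and co +: 11 + 14 = 25.
Recombination frequency = 25/500 = 0.0500 ≈ 5.0%, i.e. 5.0 cM.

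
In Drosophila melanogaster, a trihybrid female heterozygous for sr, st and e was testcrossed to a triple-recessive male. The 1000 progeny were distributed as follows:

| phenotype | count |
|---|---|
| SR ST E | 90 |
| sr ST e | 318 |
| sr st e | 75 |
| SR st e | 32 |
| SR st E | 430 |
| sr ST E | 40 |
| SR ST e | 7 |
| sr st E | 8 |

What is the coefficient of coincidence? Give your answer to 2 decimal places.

The two most frequent reciprocal classes, SR st E and sr ST e, are the parental types, so the F1 was SR st E / sr ST e.
The two rarest classes, sr st E and SR ST e, are the double crossovers. Comparing them with the parentals, only the sr allele has switched, so sr is the middle locus and the order is e – sr – st.
e–sr: (72 + 15)/1000 = 0.0870; sr–st: (165 + 15)/1000 = 0.1800.
Expected DCO frequency = 0.0870 × 0.1800 ≈ 0.01566; observed = 15/1000 ≈ 0.01500.
Coefficient of coincidence = 0.01500/0.01566 ≈ 0.96.

0.96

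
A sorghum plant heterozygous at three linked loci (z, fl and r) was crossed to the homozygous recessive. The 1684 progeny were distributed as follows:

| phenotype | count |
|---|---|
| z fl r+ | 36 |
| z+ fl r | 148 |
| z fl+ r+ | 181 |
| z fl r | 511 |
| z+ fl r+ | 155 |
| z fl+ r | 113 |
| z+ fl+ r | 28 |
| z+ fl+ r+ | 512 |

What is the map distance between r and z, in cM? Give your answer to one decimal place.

23.3 cM

The two most frequent reciprocal classes, z+ fl+ r+ and z fl r, are the parental types, so the F1 was z+ fl+ r+ / z fl r.
The two rarest classes, z+ fl+ r and z fl r+, are the double crossovers. Comparing them with the parentals, only the r allele has switched, so r is the middle locus and the order is fl – r – z.
Crossovers in the r–z interval produce the single-crossover classes z fl+ r+ and z+ fl r (181 + 148 = 329) plus the double crossovers (64).
RF(r–z) = (329 + 64) / 1684 = 393/1684 = 0.2334 → 23.3 cM.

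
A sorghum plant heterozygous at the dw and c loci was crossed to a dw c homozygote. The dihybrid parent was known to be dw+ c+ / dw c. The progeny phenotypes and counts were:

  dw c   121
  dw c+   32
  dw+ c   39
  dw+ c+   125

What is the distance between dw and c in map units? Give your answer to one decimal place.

22.4 map units

The recombinant classes are dw+ c and dw c+: 39 + 32 = 71.
Recombination frequency = 71/317 = 0.2240 ≈ 22.4%, i.e. 22.4 map units.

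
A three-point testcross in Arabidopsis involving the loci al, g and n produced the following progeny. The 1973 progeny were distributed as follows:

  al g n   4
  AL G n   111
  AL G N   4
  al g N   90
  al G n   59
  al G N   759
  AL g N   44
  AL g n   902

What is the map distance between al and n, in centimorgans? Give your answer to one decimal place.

5.6 centimorgans

The two most frequent reciprocal classes, al G N and AL g n, are the parental types, so the F1 was al G N / AL g n.
The two rarest classes, AL G N and al g n, are the double crossovers. Comparing them with the parentals, only the al allele has switched, so al is the middle locus and the order is n – al – g.
Crossovers in the n–al interval produce the single-crossover classes al G n and AL g N (59 + 44 = 103) plus the double crossovers (8).
RF(n–al) = (103 + 8) / 1973 = 111/1973 = 0.0563 → 5.6 centimorgans.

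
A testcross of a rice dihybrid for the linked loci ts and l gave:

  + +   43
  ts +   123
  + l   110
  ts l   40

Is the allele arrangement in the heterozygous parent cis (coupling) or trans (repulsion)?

trans

The two most frequent classes are + l (110) and ts + (123); these are the parental (non-recombinant) types.
So the F1 carried + l on one chromosome and ts + on the other — the recessive alleles are on opposite chromosomes (trans / repulsion).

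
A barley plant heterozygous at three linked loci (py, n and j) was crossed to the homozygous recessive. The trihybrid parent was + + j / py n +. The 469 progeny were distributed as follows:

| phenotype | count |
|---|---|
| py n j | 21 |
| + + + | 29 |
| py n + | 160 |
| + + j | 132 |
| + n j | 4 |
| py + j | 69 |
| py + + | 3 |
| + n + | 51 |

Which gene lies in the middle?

The two rarest classes, + n j and py + +, are the double crossovers. Comparing them with the parentals, only the n allele has switched, so n is the middle locus and the order is j – n – py.

n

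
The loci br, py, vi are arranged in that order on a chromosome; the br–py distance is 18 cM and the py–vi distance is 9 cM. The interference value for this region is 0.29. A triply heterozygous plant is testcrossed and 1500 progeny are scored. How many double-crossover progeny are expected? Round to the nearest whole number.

17

Map distances give recombination frequencies of 0.180 and 0.090 for the two intervals.
With interference 0.29 (so coincidence = 0.71), expected double-crossover frequency = 0.180 × 0.090 × 0.71 = 0.01150.
Expected number = 0.01150 × 1500 = 17.25 ≈ 17.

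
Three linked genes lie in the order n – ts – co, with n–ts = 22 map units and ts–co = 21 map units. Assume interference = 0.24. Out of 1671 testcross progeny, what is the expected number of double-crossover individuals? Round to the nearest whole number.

Map distances give recombination frequencies of 0.220 and 0.210 for the two intervals.
With interference 0.24 (so coincidence = 0.76), expected double-crossover frequency = 0.220 × 0.210 × 0.76 = 0.03511.
Expected number = 0.03511 × 1671 = 58.67 ≈ 59.

59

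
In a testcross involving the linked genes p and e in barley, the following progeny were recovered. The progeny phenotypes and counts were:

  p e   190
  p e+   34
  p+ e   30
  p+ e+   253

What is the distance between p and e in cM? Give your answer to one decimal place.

The two most frequent classes, p+ e+ (253) and p e (190), are the parental types, so the F1 was p+ e+ / p e.
The recombinant classes are p+ e and p e+: 30 + 34 = 64.
Recombination frequency = 64/507 = 0.1262 ≈ 12.6%, i.e. 12.6 cM.

12.6 cM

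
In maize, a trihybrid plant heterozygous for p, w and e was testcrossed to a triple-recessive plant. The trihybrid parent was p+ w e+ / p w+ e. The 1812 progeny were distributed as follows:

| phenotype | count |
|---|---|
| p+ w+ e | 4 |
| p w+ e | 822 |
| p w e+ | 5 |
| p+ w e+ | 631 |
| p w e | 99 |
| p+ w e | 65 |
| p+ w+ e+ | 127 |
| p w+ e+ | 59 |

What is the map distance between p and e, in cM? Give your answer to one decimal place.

The two rarest classes, p w e+ and p+ w+ e, are the double crossovers. Comparing them with the parentals, only the p allele has switched, so p is the middle locus and the order is w – p – e.
Crossovers in the p–e interval produce the single-crossover classes p+ w e and p w+ e+ (65 + 59 = 124) plus the double crossovers (9).
RF(p–e) = (124 + 9) / 1812 = 133/1812 = 0.0734 → 7.3 cM.

7.3 cM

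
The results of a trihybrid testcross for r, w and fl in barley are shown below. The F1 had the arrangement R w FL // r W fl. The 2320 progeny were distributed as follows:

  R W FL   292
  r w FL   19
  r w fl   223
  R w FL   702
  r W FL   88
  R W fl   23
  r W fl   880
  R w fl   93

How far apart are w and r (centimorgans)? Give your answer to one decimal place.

24.0 centimorgans

The two rarest classes, r w FL and R W fl, are the double crossovers. Comparing them with the parentals, only the r allele has switched, so r is the middle locus and the order is fl – r – w.
Crossovers in the r–w interval produce the single-crossover classes R W FL and r w fl (292 + 223 = 515) plus the double crossovers (42).
RF(r–w) = (515 + 42) / 2320 = 557/2320 = 0.2401 → 24.0 centimorgans.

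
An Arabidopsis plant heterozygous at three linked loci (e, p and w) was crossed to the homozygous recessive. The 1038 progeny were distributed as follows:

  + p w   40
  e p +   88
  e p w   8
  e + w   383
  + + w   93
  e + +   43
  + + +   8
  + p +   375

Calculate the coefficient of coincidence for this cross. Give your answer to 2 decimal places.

The two most frequent reciprocal classes, + p + and e + w, are the parental types, so the F1 was + p + / e + w.
The two rarest classes, + + + and e p w, are the double crossovers. Comparing them with the parentals, only the p allele has switched, so p is the middle locus and the order is w – p – e.
w–p: (83 + 16)/1038 = 0.0954; p–e: (181 + 16)/1038 = 0.1898.
Expected DCO frequency = 0.0954 × 0.1898 ≈ 0.01811; observed = 16/1038 ≈ 0.01541.
Coefficient of coincidence = 0.01541/0.01811 ≈ 0.85.

0.85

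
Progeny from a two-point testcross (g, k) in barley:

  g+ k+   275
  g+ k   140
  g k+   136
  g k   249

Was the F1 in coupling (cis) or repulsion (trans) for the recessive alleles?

The two most frequent classes are g+ k+ (275) and g k (249); these are the parental (non-recombinant) types.
So the F1 carried g+ k+ on one chromosome and g k on the other — the recessive alleles are on the same chromosome (cis / coupling).

cis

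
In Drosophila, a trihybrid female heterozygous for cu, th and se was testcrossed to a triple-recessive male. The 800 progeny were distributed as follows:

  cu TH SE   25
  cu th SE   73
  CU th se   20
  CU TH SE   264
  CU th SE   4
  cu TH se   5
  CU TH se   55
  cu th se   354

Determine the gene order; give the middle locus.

th

The two most frequent reciprocal classes, cu th se and CU TH SE, are the parental types, so the F1 was cu th se / CU TH SE.
The two rarest classes, cu TH se and CU th SE, are the double crossovers. Comparing them with the parentals, only the th allele has switched, so th is the middle locus and the order is cu – th – se.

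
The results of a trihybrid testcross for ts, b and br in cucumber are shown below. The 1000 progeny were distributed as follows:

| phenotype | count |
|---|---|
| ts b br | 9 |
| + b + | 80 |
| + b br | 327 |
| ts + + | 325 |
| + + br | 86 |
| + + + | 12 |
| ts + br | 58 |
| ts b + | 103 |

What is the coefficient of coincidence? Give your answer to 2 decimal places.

0.63

The two most frequent reciprocal classes, + b br and ts + +, are the parental types, so the F1 was + b br / ts + +.
The two rarest classes, ts b br and + + +, are the double crossovers. Comparing them with the parentals, only the ts allele has switched, so ts is the middle locus and the order is b – ts – br.
b–ts: (189 + 21)/1000 = 0.2100; ts–br: (138 + 21)/1000 = 0.1590.
Expected DCO frequency = 0.2100 × 0.1590 ≈ 0.03339; observed = 21/1000 ≈ 0.02100.
Coefficient of coincidence = 0.02100/0.03339 ≈ 0.63.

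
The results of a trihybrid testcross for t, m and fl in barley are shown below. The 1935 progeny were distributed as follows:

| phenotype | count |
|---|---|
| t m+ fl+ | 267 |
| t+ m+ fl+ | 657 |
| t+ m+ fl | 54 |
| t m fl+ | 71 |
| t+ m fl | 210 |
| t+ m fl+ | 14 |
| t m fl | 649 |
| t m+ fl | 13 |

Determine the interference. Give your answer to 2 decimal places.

The two most frequent reciprocal classes, t m fl and t+ m+ fl+, are the parental types, so the F1 was t m fl / t+ m+ fl+.
The two rarest classes, t m+ fl and t+ m fl+, are the double crossovers. Comparing them with the parentals, only the m allele has switched, so m is the middle locus and the order is fl – m – t.
fl–m: (125 + 27)/1935 = 0.0786; m–t: (477 + 27)/1935 = 0.2605.
Expected DCO frequency = 0.0786 × 0.2605 ≈ 0.02048; observed = 27/1935 ≈ 0.01395.
Coefficient of coincidence = 0.01395/0.02048 ≈ 0.68; interference = 1 − 0.68 = 0.32.

0.32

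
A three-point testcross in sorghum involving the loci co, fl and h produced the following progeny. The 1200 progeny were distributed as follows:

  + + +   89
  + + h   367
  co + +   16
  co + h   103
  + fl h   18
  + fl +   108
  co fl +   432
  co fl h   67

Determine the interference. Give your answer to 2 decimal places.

The two most frequent reciprocal classes, co fl + and + + h, are the parental types, so the F1 was co fl + / + + h.
The two rarest classes, co + + and + fl h, are the double crossovers. Comparing them with the parentals, only the fl allele has switched, so fl is the middle locus and the order is h – fl – co.
h–fl: (156 + 34)/1200 = 0.1583; fl–co: (211 + 34)/1200 = 0.2042.
Expected DCO frequency = 0.1583 × 0.2042 ≈ 0.03232; observed = 34/1200 ≈ 0.02833.
Coefficient of coincidence = 0.02833/0.03232 ≈ 0.88; interference = 1 − 0.88 = 0.12.

0.12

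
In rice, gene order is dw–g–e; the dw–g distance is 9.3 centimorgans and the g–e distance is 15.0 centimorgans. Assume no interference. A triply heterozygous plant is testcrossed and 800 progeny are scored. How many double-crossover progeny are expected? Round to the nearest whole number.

Map distances give recombination frequencies of 0.093 and 0.150 for the two intervals.
With no interference, expected double-crossover frequency = 0.093 × 0.150 = 0.01395.
Expected number = 0.01395 × 800 = 11.16 ≈ 11.

11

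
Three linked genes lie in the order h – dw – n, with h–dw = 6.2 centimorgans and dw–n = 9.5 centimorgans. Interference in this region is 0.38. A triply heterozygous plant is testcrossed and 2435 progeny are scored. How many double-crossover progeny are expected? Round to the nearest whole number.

9

Map distances give recombination frequencies of 0.062 and 0.095 for the two intervals.
With interference 0.38 (so coincidence = 0.62), expected double-crossover frequency = 0.062 × 0.095 × 0.62 = 0.00365.
Expected number = 0.00365 × 2435 = 8.89 ≈ 9.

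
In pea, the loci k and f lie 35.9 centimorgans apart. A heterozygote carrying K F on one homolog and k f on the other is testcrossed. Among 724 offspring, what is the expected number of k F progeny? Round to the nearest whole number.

130

A map distance of 35.9 centimorgans corresponds to a recombination frequency of 0.359.
The F1 is K F / k f, so k F is a recombinant gamete class with expected frequency r/2 = 0.359/2 = 0.1795.
Expected number = 0.1795 × 724 = 129.96 ≈ 130.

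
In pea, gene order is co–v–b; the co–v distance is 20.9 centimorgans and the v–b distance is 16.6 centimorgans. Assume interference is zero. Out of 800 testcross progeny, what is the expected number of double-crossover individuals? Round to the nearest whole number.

Map distances give recombination frequencies of 0.209 and 0.166 for the two intervals.
With no interference, expected double-crossover frequency = 0.209 × 0.166 = 0.03469.
Expected number = 0.03469 × 800 = 27.76 ≈ 28.

28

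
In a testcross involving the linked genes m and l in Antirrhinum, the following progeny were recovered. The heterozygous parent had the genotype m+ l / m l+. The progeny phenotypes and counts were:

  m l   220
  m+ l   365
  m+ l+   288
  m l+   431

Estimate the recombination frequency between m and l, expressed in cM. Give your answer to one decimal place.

39.0 cM

The recombinant classes are m+ l+ and m l: 288 + 220 = 508.
Recombination frequency = 508/1304 = 0.3896 ≈ 39.0%, i.e. 39.0 cM.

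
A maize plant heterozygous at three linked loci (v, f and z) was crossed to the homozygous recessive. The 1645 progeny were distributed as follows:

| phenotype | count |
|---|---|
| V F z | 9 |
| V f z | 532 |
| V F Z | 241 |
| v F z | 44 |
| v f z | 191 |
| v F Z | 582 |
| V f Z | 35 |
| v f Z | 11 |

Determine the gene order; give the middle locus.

f

The two most frequent reciprocal classes, v F Z and V f z, are the parental types, so the F1 was v F Z / V f z.
The two rarest classes, v f Z and V F z, are the double crossovers. Comparing them with the parentals, only the f allele has switched, so f is the middle locus and the order is z – f – v.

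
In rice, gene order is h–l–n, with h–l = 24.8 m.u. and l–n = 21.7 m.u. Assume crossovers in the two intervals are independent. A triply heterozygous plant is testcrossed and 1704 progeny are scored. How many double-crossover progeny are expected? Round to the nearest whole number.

92

Map distances give recombination frequencies of 0.248 and 0.217 for the two intervals.
With no interference, expected double-crossover frequency = 0.248 × 0.217 = 0.05382.
Expected number = 0.05382 × 1704 = 91.70 ≈ 92.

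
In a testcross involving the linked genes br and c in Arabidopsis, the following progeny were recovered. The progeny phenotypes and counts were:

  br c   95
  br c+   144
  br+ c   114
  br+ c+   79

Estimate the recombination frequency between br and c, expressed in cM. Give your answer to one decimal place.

40.3 cM

The two most frequent classes, br+ c (114) and br c+ (144), are the parental types, so the F1 was br+ c / br c+.
The recombinant classes are br+ c+ and br c: 79 + 95 = 174.
Recombination frequency = 174/432 = 0.4028 ≈ 40.3%, i.e. 40.3 cM.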